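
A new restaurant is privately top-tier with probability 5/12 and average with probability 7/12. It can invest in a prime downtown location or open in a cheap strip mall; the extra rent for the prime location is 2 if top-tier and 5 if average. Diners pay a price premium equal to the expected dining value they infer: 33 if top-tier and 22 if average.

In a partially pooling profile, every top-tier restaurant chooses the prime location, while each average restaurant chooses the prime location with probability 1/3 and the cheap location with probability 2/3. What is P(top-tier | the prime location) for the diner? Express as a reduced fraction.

15/22

P(the prime location) = (5/12)·1 + (7/12)·(1/3) = 11/18.
By Bayes' rule, P(top-tier | the prime location) = (5/12) / (11/18) = 15/22.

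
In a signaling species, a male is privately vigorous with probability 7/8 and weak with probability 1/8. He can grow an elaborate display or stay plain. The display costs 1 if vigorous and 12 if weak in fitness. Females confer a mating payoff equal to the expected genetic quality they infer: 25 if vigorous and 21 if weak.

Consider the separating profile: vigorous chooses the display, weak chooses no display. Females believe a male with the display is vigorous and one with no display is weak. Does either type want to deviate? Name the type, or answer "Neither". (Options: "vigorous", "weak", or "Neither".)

The display pays 25; no display pays 21.
vigorous: assigned the display, nets 25 − 1 = 24; deviating to no display nets 21.
weak: assigned no display, nets 21; deviating to the display nets 25 − 12 = 13.
Both types strictly prefer their assigned action; no profitable deviation.

Neither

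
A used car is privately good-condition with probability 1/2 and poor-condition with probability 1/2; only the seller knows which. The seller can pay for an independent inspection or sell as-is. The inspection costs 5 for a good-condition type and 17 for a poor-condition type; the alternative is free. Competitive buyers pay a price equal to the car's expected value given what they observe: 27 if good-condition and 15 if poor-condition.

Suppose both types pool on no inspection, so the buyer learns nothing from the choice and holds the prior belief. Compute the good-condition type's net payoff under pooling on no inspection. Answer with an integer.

21

Pooled price = 1/2·27 + 1/2·15 = 21.
good-condition pays no cost for no inspection, so net payoff = 21.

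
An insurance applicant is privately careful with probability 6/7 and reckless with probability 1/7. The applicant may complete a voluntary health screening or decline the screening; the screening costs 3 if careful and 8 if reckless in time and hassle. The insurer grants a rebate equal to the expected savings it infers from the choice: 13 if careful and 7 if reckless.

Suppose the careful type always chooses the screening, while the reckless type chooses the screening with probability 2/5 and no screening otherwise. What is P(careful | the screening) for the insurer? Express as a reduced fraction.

15/16

P(the screening) = (6/7)·1 + (1/7)·(2/5) = 32/35.
By Bayes' rule, P(careful | the screening) = (6/7) / (32/35) = 15/16.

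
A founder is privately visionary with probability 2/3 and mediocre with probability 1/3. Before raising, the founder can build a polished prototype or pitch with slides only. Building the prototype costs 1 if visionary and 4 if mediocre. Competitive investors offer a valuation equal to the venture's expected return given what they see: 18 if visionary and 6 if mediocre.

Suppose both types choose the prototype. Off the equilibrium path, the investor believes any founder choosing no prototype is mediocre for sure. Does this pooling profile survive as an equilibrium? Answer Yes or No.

On path, the investor holds the prior and pays 2/3·18 + 1/3·6 = 14. Off path (no prototype), believing mediocre, it pays 6.
visionary: the prototype nets 14 − 1 = 13; no prototype nets 6. visionary stays.
mediocre: the prototype nets 14 − 4 = 10; no prototype nets 6. mediocre stays.
No type deviates, so pooling is sustained.

Yes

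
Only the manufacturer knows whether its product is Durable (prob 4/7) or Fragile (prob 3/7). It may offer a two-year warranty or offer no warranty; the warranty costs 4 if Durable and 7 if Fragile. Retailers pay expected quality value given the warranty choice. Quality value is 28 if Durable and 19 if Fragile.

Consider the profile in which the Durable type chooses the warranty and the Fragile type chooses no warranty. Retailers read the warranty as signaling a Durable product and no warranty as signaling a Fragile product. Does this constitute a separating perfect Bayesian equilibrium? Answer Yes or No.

No

Under these beliefs, the warranty earns price 28 and no warranty earns price 19.
Durable: the warranty nets 28 − 4 = 24; no warranty nets 19. Durable prefers the warranty.
Fragile: the warranty nets 28 − 7 = 21; no warranty nets 19. Fragile would deviate to the warranty.
Fragile has a profitable deviation, so the profile is not an equilibrium.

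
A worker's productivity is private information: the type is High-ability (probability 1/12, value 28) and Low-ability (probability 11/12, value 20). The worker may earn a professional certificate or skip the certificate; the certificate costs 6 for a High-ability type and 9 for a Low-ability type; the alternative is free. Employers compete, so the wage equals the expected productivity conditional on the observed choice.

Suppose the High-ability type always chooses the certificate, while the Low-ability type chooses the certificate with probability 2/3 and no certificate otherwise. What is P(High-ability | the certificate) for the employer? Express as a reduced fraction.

P(the certificate) = (1/12)·1 + (11/12)·(2/3) = 25/36.
By Bayes' rule, P(High-ability | the certificate) = (1/12) / (25/36) = 3/25.

3/25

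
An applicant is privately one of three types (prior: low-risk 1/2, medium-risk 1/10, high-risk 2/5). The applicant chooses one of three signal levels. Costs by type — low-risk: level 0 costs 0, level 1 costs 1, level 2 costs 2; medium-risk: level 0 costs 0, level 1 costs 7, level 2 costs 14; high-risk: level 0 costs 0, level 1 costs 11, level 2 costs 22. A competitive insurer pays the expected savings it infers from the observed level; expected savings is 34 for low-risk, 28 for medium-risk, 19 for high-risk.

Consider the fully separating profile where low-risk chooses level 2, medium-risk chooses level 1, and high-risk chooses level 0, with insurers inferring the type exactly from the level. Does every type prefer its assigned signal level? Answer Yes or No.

Yes

Separating rebates: level 2 → 34, level 1 → 28, level 0 → 19.
low-risk (assigned level 2): level 0: 19 − 0 = 19; level 1: 28 − 1 = 27; level 2: 34 − 2 = 32. low-risk stays.
medium-risk (assigned level 1): level 0: 19 − 0 = 19; level 1: 28 − 7 = 21; level 2: 34 − 14 = 20. medium-risk stays.
high-risk (assigned level 0): level 0: 19 − 0 = 19; level 1: 28 − 11 = 17; level 2: 34 − 22 = 12. high-risk stays.
Every type prefers its assigned level; separation holds.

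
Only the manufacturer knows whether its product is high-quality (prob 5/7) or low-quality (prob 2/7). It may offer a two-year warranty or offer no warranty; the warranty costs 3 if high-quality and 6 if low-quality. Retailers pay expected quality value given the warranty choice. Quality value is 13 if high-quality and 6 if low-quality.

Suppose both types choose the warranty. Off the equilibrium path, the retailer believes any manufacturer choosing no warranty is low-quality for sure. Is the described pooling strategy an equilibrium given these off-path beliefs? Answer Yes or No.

On path, the retailer holds the prior and pays 5/7·13 + 2/7·6 = 11. Off path (no warranty), believing low-quality, it pays 6.
high-quality: the warranty nets 11 − 3 = 8; no warranty nets 6. high-quality stays.
low-quality: the warranty nets 11 − 6 = 5; no warranty nets 6. low-quality would deviate.
A type deviates, so pooling fails.

No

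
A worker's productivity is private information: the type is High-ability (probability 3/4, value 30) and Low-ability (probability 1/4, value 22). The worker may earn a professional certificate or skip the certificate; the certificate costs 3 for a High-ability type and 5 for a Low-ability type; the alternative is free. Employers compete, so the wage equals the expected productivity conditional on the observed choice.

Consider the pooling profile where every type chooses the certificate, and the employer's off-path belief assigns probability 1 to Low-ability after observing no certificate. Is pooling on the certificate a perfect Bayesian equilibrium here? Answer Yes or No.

Yes

On path, the employer holds the prior and pays 3/4·30 + 1/4·22 = 28. Off path (no certificate), believing Low-ability, it pays 22.
High-ability: the certificate nets 28 − 3 = 25; no certificate nets 22. High-ability stays.
Low-ability: the certificate nets 28 − 5 = 23; no certificate nets 22. Low-ability stays.
No type deviates, so pooling is sustained.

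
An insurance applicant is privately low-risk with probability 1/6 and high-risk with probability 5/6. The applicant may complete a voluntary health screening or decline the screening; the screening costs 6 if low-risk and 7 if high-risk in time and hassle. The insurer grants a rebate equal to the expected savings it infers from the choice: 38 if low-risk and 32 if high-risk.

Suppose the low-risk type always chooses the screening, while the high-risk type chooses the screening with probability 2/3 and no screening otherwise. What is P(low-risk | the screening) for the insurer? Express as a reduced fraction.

3/13

P(the screening) = (1/6)·1 + (5/6)·(2/3) = 13/18.
By Bayes' rule, P(low-risk | the screening) = (1/6) / (13/18) = 3/13.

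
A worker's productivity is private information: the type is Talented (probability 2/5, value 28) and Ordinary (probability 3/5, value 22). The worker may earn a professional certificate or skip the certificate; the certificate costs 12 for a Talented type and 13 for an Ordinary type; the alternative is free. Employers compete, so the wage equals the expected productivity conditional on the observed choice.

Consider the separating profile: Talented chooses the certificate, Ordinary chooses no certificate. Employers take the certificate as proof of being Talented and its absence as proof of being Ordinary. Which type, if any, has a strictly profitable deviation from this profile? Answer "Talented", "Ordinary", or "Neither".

The certificate pays 28; no certificate pays 22.
Talented: assigned the certificate, nets 28 − 12 = 16; deviating to no certificate nets 22.
Ordinary: assigned no certificate, nets 22; deviating to the certificate nets 28 − 13 = 15.
The Talented type gains 6 by deviating.

Talented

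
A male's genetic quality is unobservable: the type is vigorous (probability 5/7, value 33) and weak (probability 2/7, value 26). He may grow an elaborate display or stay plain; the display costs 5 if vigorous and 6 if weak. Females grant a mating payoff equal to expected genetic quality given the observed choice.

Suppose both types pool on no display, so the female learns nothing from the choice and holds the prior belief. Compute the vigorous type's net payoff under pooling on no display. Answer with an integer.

Pooled mating payoff = 5/7·33 + 2/7·26 = 31.
vigorous pays no cost for no display, so net payoff = 31.

31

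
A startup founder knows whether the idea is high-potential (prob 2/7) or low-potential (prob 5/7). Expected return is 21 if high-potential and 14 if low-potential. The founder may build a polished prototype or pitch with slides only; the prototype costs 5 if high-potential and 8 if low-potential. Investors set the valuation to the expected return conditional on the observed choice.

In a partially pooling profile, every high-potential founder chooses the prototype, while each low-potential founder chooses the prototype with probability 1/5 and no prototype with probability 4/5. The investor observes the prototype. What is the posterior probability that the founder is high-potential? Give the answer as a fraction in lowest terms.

2/3

P(the prototype) = (2/7)·1 + (5/7)·(1/5) = 3/7.
By Bayes' rule, P(high-potential | the prototype) = (2/7) / (3/7) = 2/3.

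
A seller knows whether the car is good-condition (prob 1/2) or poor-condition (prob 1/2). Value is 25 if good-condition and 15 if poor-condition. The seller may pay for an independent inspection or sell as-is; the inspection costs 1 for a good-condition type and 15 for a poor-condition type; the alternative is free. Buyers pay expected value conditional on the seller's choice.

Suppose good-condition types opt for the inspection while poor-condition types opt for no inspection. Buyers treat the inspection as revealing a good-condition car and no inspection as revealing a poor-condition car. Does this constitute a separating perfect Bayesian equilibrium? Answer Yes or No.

Yes

Under these beliefs, the inspection earns price 25 and no inspection earns price 15.
good-condition: the inspection nets 25 − 1 = 24; no inspection nets 15. good-condition prefers the inspection.
poor-condition: the inspection nets 25 − 15 = 10; no inspection nets 15. poor-condition prefers no inspection.
Neither type deviates, so the separating profile is an equilibrium.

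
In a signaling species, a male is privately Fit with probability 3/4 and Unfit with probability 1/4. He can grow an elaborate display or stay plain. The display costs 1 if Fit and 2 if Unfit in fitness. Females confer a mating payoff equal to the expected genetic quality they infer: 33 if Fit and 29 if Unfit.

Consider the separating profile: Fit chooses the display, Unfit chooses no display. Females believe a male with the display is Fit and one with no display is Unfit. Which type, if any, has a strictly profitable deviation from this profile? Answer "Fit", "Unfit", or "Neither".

The display pays 33; no display pays 29.
Fit: assigned the display, nets 33 − 1 = 32; deviating to no display nets 29.
Unfit: assigned no display, nets 29; deviating to the display nets 33 − 2 = 31.
The Unfit type gains 2 by deviating.

Unfit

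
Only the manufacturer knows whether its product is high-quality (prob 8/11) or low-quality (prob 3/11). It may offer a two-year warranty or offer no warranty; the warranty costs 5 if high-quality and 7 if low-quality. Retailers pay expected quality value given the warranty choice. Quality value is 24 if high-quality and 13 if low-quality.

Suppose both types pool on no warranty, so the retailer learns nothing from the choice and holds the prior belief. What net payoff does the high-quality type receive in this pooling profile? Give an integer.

21

Pooled price = 8/11·24 + 3/11·13 = 21.
high-quality pays no cost for no warranty, so net payoff = 21.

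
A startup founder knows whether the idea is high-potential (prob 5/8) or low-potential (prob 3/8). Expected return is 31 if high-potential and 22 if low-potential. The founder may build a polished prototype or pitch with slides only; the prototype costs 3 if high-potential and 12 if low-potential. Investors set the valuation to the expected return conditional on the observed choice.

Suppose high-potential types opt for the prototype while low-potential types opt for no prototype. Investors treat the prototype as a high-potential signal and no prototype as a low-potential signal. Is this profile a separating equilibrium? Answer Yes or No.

Yes

Under these beliefs, the prototype earns valuation 31 and no prototype earns valuation 22.
high-potential: the prototype nets 31 − 3 = 28; no prototype nets 22. high-potential prefers the prototype.
low-potential: the prototype nets 31 − 12 = 19; no prototype nets 22. low-potential prefers no prototype.
Neither type deviates, so the separating profile is an equilibrium.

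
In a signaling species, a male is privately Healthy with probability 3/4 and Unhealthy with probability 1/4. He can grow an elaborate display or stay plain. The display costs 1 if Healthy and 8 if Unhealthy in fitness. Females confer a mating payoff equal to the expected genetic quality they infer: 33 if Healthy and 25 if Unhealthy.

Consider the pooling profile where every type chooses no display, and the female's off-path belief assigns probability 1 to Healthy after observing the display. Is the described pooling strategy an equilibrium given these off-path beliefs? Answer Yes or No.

No

On path, the female holds the prior and pays 3/4·33 + 1/4·25 = 31. Off path (the display), believing Healthy, it pays 33.
Healthy: no display nets 31; the display nets 33 − 1 = 32. Healthy would deviate.
Unhealthy: no display nets 31; the display nets 33 − 8 = 25. Unhealthy stays.
A type deviates, so pooling fails.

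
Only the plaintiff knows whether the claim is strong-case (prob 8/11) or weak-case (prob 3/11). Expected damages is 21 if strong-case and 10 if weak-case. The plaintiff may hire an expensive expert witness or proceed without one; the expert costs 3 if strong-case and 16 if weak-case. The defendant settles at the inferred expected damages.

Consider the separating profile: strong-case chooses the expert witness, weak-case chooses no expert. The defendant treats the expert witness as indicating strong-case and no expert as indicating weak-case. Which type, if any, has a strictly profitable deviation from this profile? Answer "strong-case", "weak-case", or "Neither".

The expert witness pays 21; no expert pays 10.
strong-case: assigned the expert witness, nets 21 − 3 = 18; deviating to no expert nets 10.
weak-case: assigned no expert, nets 10; deviating to the expert witness nets 21 − 16 = 5.
Both types strictly prefer their assigned action; no profitable deviation.

Neither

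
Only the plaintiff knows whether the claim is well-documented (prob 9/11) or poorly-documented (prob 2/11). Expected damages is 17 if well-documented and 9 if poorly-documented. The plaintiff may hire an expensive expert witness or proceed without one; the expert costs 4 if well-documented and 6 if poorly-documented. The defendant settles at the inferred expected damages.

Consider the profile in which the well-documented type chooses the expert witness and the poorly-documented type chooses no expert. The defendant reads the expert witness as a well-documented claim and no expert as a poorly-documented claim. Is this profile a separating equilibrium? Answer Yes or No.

No

Under these beliefs, the expert witness earns settlement 17 and no expert earns settlement 9.
well-documented: the expert witness nets 17 − 4 = 13; no expert nets 9. well-documented prefers the expert witness.
poorly-documented: the expert witness nets 17 − 6 = 11; no expert nets 9. poorly-documented would deviate to the expert witness.
poorly-documented has a profitable deviation, so the profile is not an equilibrium.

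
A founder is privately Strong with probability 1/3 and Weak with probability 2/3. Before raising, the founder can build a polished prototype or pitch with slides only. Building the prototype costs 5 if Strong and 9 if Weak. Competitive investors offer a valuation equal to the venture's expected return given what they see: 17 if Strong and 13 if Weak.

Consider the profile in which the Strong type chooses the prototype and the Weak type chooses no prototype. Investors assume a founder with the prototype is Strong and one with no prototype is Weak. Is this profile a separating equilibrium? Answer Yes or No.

Under these beliefs, the prototype earns valuation 17 and no prototype earns valuation 13.
Strong: the prototype nets 17 − 5 = 12; no prototype nets 13. Strong would deviate to no prototype.
Weak: the prototype nets 17 − 9 = 8; no prototype nets 13. Weak prefers no prototype.
Strong has a profitable deviation, so the profile is not an equilibrium.

No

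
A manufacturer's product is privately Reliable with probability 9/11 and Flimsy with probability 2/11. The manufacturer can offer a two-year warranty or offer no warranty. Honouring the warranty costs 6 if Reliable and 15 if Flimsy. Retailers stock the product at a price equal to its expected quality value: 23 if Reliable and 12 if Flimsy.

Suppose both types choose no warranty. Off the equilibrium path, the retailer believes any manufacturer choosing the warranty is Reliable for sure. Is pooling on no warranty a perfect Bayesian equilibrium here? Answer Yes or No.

On path, the retailer holds the prior and pays 9/11·23 + 2/11·12 = 21. Off path (the warranty), believing Reliable, it pays 23.
Reliable: no warranty nets 21; the warranty nets 23 − 6 = 17. Reliable stays.
Flimsy: no warranty nets 21; the warranty nets 23 − 15 = 8. Flimsy stays.
No type deviates, so pooling is sustained.

Yes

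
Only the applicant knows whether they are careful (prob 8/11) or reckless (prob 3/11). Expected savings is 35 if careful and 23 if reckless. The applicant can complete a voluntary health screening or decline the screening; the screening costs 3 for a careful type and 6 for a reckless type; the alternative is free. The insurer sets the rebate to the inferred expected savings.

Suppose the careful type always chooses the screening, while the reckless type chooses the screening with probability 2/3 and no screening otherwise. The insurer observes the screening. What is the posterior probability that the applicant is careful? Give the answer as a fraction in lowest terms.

P(the screening) = (8/11)·1 + (3/11)·(2/3) = 10/11.
By Bayes' rule, P(careful | the screening) = (8/11) / (10/11) = 4/5.

4/5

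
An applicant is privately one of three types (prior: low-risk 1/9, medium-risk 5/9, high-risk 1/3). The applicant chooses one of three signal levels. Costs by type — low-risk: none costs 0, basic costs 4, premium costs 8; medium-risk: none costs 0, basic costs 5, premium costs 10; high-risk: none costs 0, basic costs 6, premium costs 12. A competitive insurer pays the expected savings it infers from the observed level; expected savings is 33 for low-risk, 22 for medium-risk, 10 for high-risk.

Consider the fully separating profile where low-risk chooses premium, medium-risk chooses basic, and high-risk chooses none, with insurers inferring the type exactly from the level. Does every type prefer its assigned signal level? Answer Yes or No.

Separating rebates: premium → 33, basic → 22, none → 10.
low-risk (assigned premium): none: 10 − 0 = 10; basic: 22 − 4 = 18; premium: 33 − 8 = 25. low-risk stays.
medium-risk (assigned basic): none: 10 − 0 = 10; basic: 22 − 5 = 17; premium: 33 − 10 = 23. medium-risk prefers premium.
high-risk (assigned none): none: 10 − 0 = 10; basic: 22 − 6 = 16; premium: 33 − 12 = 21. high-risk prefers premium.
At least one type deviates; the separating profile fails.

No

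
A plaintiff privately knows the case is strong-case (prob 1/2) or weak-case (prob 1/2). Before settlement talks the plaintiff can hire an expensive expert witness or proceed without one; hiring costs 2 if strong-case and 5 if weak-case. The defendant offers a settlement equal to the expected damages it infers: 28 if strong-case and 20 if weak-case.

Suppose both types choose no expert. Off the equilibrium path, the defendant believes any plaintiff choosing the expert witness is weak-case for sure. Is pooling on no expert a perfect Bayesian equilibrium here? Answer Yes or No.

On path, the defendant holds the prior and pays 1/2·28 + 1/2·20 = 24. Off path (the expert witness), believing weak-case, it pays 20.
strong-case: no expert nets 24; the expert witness nets 20 − 2 = 18. strong-case stays.
weak-case: no expert nets 24; the expert witness nets 20 − 5 = 15. weak-case stays.
No type deviates, so pooling is sustained.

Yes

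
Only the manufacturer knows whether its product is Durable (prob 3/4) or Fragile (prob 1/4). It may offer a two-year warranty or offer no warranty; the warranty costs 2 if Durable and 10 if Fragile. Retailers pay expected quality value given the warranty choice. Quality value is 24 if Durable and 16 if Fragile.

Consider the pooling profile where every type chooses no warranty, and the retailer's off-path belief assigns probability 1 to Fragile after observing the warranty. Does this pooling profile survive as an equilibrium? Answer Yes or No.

On path, the retailer holds the prior and pays 3/4·24 + 1/4·16 = 22. Off path (the warranty), believing Fragile, it pays 16.
Durable: no warranty nets 22; the warranty nets 16 − 2 = 14. Durable stays.
Fragile: no warranty nets 22; the warranty nets 16 − 10 = 6. Fragile stays.
No type deviates, so pooling is sustained.

Yes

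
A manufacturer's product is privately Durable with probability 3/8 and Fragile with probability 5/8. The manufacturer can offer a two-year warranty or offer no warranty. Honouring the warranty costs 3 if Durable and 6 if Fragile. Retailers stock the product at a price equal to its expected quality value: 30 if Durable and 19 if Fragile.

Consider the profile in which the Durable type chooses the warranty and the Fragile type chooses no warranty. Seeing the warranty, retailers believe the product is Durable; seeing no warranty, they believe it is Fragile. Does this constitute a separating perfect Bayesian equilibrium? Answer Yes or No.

No

Under these beliefs, the warranty earns price 30 and no warranty earns price 19.
Durable: the warranty nets 30 − 3 = 27; no warranty nets 19. Durable prefers the warranty.
Fragile: the warranty nets 30 − 6 = 24; no warranty nets 19. Fragile would deviate to the warranty.
Fragile has a profitable deviation, so the profile is not an equilibrium.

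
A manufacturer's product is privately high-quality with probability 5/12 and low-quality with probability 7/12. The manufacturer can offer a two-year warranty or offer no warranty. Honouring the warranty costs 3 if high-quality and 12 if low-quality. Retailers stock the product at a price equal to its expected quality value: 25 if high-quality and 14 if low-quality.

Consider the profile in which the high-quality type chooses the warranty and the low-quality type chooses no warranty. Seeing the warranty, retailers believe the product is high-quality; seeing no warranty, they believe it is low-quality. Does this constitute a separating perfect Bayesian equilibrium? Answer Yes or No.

Yes

Under these beliefs, the warranty earns price 25 and no warranty earns price 14.
high-quality: the warranty nets 25 − 3 = 22; no warranty nets 14. high-quality prefers the warranty.
low-quality: the warranty nets 25 − 12 = 13; no warranty nets 14. low-quality prefers no warranty.
Neither type deviates, so the separating profile is an equilibrium.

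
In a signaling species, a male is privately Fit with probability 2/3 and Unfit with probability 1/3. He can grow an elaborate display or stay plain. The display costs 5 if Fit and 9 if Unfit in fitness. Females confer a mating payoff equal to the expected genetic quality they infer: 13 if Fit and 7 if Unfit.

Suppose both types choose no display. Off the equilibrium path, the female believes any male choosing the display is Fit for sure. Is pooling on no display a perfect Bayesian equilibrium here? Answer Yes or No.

Yes

On path, the female holds the prior and pays 2/3·13 + 1/3·7 = 11. Off path (the display), believing Fit, it pays 13.
Fit: no display nets 11; the display nets 13 − 5 = 8. Fit stays.
Unfit: no display nets 11; the display nets 13 − 9 = 4. Unfit stays.
No type deviates, so pooling is sustained.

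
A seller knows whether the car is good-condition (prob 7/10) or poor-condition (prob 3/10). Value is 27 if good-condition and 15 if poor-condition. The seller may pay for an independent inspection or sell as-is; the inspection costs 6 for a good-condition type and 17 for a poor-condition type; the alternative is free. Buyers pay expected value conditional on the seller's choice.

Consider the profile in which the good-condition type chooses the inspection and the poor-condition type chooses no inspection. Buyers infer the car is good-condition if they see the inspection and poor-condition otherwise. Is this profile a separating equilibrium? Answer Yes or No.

Yes

Under these beliefs, the inspection earns price 27 and no inspection earns price 15.
good-condition: the inspection nets 27 − 6 = 21; no inspection nets 15. good-condition prefers the inspection.
poor-condition: the inspection nets 27 − 17 = 10; no inspection nets 15. poor-condition prefers no inspection.
Neither type deviates, so the separating profile is an equilibrium.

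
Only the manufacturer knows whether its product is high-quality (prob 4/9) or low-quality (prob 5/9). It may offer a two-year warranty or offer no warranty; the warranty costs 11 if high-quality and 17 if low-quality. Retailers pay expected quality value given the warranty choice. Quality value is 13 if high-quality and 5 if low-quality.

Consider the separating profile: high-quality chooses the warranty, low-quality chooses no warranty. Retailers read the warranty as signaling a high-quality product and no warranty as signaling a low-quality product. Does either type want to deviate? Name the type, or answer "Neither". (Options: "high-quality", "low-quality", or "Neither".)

high-quality

The warranty pays 13; no warranty pays 5.
high-quality: assigned the warranty, nets 13 − 11 = 2; deviating to no warranty nets 5.
low-quality: assigned no warranty, nets 5; deviating to the warranty nets 13 − 17 = -4.
The high-quality type gains 3 by deviating.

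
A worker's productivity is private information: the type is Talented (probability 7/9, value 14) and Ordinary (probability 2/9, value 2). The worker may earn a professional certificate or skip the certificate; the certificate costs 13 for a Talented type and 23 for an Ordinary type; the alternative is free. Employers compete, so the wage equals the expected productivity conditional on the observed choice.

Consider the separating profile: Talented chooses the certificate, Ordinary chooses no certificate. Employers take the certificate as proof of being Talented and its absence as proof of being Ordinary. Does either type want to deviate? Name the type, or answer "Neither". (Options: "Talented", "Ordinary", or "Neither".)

The certificate pays 14; no certificate pays 2.
Talented: assigned the certificate, nets 14 − 13 = 1; deviating to no certificate nets 2.
Ordinary: assigned no certificate, nets 2; deviating to the certificate nets 14 − 23 = -9.
The Talented type gains 1 by deviating.

Talented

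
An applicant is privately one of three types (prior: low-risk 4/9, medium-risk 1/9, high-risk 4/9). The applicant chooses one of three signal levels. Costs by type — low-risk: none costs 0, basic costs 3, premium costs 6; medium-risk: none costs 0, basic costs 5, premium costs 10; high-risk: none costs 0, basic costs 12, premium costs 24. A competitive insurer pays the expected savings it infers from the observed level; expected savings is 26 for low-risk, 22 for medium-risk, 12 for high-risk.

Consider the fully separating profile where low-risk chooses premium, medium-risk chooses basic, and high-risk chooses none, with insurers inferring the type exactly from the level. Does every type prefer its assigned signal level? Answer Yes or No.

Yes

Separating rebates: premium → 26, basic → 22, none → 12.
low-risk (assigned premium): none: 12 − 0 = 12; basic: 22 − 3 = 19; premium: 26 − 6 = 20. low-risk stays.
medium-risk (assigned basic): none: 12 − 0 = 12; basic: 22 − 5 = 17; premium: 26 − 10 = 16. medium-risk stays.
high-risk (assigned none): none: 12 − 0 = 12; basic: 22 − 12 = 10; premium: 26 − 24 = 2. high-risk stays.
Every type prefers its assigned level; separation holds.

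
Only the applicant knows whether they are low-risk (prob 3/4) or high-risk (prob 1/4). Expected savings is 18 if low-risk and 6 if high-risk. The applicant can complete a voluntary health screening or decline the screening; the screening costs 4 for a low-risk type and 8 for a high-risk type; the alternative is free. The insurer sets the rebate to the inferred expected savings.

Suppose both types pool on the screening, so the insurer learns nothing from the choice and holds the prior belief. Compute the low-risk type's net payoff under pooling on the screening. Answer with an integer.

Pooled rebate = 3/4·18 + 1/4·6 = 15.
low-risk pays cost 4 for the screening, so net payoff = 15 − 4 = 11.

11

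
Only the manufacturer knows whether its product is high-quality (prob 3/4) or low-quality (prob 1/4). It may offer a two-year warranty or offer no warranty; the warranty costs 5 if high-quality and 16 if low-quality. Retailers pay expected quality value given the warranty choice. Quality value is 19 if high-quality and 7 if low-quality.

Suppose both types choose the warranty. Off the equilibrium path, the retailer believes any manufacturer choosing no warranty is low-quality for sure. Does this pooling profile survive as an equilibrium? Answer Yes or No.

No

On path, the retailer holds the prior and pays 3/4·19 + 1/4·7 = 16. Off path (no warranty), believing low-quality, it pays 7.
high-quality: the warranty nets 16 − 5 = 11; no warranty nets 7. high-quality stays.
low-quality: the warranty nets 16 − 16 = 0; no warranty nets 7. low-quality would deviate.
A type deviates, so pooling fails.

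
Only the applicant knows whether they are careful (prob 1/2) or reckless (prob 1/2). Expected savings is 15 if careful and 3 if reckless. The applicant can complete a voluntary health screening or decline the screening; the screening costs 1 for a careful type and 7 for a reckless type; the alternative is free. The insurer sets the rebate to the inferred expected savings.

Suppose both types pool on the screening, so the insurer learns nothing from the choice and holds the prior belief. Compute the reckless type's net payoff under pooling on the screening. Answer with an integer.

Pooled rebate = 1/2·15 + 1/2·3 = 9.
reckless pays cost 7 for the screening, so net payoff = 9 − 7 = 2.

2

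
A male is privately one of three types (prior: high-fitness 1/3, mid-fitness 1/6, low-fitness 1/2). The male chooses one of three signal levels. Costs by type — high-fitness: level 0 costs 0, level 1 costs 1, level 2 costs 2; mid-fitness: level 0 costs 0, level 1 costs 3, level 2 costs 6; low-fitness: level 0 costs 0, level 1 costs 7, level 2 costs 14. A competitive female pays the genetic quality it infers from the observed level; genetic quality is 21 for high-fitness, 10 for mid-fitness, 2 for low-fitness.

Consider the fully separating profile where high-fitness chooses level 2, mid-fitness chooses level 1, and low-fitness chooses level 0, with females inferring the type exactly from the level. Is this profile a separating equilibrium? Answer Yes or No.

Separating mating payoffs: level 2 → 21, level 1 → 10, level 0 → 2.
high-fitness (assigned level 2): level 0: 2 − 0 = 2; level 1: 10 − 1 = 9; level 2: 21 − 2 = 19. high-fitness stays.
mid-fitness (assigned level 1): level 0: 2 − 0 = 2; level 1: 10 − 3 = 7; level 2: 21 − 6 = 15. mid-fitness prefers level 2.
low-fitness (assigned level 0): level 0: 2 − 0 = 2; level 1: 10 − 7 = 3; level 2: 21 − 14 = 7. low-fitness prefers level 2.
At least one type deviates; the separating profile fails.

No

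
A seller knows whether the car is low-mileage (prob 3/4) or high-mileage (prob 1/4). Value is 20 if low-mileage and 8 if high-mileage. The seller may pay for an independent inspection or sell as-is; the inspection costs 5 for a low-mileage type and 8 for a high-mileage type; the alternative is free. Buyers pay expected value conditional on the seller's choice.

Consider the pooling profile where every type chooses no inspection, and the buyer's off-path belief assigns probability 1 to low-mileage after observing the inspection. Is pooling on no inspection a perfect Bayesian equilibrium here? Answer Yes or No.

On path, the buyer holds the prior and pays 3/4·20 + 1/4·8 = 17. Off path (the inspection), believing low-mileage, it pays 20.
low-mileage: no inspection nets 17; the inspection nets 20 − 5 = 15. low-mileage stays.
high-mileage: no inspection nets 17; the inspection nets 20 − 8 = 12. high-mileage stays.
No type deviates, so pooling is sustained.

Yes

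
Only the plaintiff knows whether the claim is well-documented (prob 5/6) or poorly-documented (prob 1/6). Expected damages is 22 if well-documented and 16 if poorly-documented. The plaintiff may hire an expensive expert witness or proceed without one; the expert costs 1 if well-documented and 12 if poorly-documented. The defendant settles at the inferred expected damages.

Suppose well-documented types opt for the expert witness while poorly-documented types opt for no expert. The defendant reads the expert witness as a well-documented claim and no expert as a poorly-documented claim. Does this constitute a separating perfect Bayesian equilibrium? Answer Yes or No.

Yes

Under these beliefs, the expert witness earns settlement 22 and no expert earns settlement 16.
well-documented: the expert witness nets 22 − 1 = 21; no expert nets 16. well-documented prefers the expert witness.
poorly-documented: the expert witness nets 22 − 12 = 10; no expert nets 16. poorly-documented prefers no expert.
Neither type deviates, so the separating profile is an equilibrium.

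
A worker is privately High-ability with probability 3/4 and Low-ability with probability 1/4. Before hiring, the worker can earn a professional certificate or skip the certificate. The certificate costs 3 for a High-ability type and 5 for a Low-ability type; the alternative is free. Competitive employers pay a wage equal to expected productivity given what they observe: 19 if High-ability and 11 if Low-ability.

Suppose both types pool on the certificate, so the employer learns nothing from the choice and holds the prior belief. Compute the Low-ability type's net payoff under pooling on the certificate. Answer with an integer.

Pooled wage = 3/4·19 + 1/4·11 = 17.
Low-ability pays cost 5 for the certificate, so net payoff = 17 − 5 = 12.

12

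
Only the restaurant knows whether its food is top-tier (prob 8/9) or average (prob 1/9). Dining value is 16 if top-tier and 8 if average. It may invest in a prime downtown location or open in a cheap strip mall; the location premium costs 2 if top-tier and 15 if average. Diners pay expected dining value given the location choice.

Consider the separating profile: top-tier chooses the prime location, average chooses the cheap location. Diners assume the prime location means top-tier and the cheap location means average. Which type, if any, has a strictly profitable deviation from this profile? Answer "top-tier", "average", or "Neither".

The prime location pays 16; the cheap location pays 8.
top-tier: assigned the prime location, nets 16 − 2 = 14; deviating to the cheap location nets 8.
average: assigned the cheap location, nets 8; deviating to the prime location nets 16 − 15 = 1.
Both types strictly prefer their assigned action; no profitable deviation.

Neither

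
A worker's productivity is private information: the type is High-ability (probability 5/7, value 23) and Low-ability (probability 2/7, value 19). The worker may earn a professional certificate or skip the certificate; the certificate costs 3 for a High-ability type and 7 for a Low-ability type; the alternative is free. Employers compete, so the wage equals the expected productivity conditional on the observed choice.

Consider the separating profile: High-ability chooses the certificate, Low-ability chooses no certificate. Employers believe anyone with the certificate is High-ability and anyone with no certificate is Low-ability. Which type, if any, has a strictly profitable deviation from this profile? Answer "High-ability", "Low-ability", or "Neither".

The certificate pays 23; no certificate pays 19.
High-ability: assigned the certificate, nets 23 − 3 = 20; deviating to no certificate nets 19.
Low-ability: assigned no certificate, nets 19; deviating to the certificate nets 23 − 7 = 16.
Both types strictly prefer their assigned action; no profitable deviation.

Neither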